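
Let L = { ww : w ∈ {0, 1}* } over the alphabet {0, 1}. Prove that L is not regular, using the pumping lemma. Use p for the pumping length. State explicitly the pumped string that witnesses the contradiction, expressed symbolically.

0^{p+k} 1^p 0^p 1^p

Toward a contradiction, assume L is regular with pumping length p.
Take w = 0^p 1^p 0^p 1^p = uu where u = 0^p1^p; then w ∈ L and |w| = 4p ≥ p.
Write w = xyz as guaranteed by the lemma, with |xy| ≤ p and |y| > 0.
Since the first p symbols of w are all 0's and |xy| ≤ p, y lies entirely in the leading 0-block: y = 0^k for some k with 1 ≤ k ≤ p.
Pump with i = 2: xy^2z = 0^{p+k} 1^p 0^p 1^p, of length 4p+k. Suppose this equals vv. The string starts with 0 and ends with 1, so v does too; thus the boundary between the two copies of v is a 1→0 transition. There is exactly one such transition, at position 2p+k, so |v| = 2p+k and |vv| = 4p+2k ≠ 4p+k since k ≥ 1. So xy^2z ∉ L.
This is a contradiction; hence L is not regular.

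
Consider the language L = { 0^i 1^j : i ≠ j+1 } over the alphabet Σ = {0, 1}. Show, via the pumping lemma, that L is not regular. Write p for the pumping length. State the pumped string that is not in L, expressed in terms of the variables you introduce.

Toward a contradiction, assume L is regular with pumping length p.
Choose w = 0^p 1^{p+p!-1}. Since p ≠ (p+p!-1)+1 = p+p!, w ∈ L; and |w| ≥ p.
By the pumping lemma, w = xyz with |xy| ≤ p and |y| > 0.
Since the first p symbols of w are all 0's and |xy| ≤ p, y lies entirely in the leading 0-block: y = 0^k for some k with 1 ≤ k ≤ p.
Since 1 ≤ k ≤ p, k divides p!; set t = 1 + p!/k. Then xy^t z has p + (p!/k)·k = p + p! copies of 0. Now the 0-count is p+p! and (1-count)+1 = (p+p!-1)+1 = p+p!, so i ≠ j+1 fails. So xy^t z = 0^{p+p!} 1^{p+p!-1} ∉ L.
This contradicts the pumping lemma, so L is not regular.

0^{p+p!} 1^{p+p!-1}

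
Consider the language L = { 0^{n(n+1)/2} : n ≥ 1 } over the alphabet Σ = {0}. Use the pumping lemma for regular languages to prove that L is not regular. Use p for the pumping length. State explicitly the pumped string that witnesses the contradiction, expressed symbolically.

0^{p(p+1)/2+k}

Toward a contradiction, assume L is regular with pumping length p.
Take w = 0^{p(p+1)/2} ∈ L with |w| = p(p+1)/2 ≥ p.
By the pumping lemma, w = xyz with |xy| ≤ p and |y| ≥ 1.
Then y = 0^k for some k with 1 ≤ k ≤ p.
Pump with i = 2: xy^2z = 0^{p(p+1)/2+k}. Since 1 ≤ k ≤ p, p(p+1)/2 < p(p+1)/2+k ≤ p(p+1)/2+p < (p+1)(p+2)/2, so p(p+1)/2+k is strictly between consecutive triangular numbers. So xy^2z ∉ L.
Contradiction. Therefore L is not regular.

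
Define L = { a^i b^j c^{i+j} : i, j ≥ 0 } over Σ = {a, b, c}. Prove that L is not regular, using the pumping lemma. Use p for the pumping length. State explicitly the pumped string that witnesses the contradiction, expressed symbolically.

Toward a contradiction, assume L is regular with pumping length p.
Take w = a^p b^p c^{2p} ∈ L (with i=j=p, i+j=2p), |w| = 4p ≥ p.
Write w = xyz as guaranteed by the lemma, with |xy| ≤ p and |y| ≥ 1.
The first p characters of w are a's, so xy (and hence y) consists only of a's. Write y = a^k, 1 ≤ k ≤ p.
Consider xy^2z = a^{p+k} b^p c^{2p}. Now the a- and b-counts sum to 2p+k, but the c-count is 2p ≠ 2p+k. So xy^2z ∉ L.
This contradicts the pumping lemma, so L is not regular.

a^{p+k} b^p c^{2p}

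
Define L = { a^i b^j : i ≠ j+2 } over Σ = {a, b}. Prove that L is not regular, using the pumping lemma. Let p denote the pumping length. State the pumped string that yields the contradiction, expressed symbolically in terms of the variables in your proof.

Assume L is regular; let p be its pumping constant.
Choose w = a^p b^{p+p!-2}. Since p ≠ (p+p!-2)+2 = p+p!, w ∈ L; and |w| ≥ p.
By the pumping lemma, w = xyz with |xy| ≤ p and |y| > 0.
Since the first p symbols of w are all a's and |xy| ≤ p, y lies entirely in the leading a-block: y = a^k for some k with 1 ≤ k ≤ p.
Since 1 ≤ k ≤ p, k divides p!; set t = 1 + p!/k. Then xy^t z has p + (p!/k)·k = p + p! copies of a. Now the a-count is p+p! and (b-count)+2 = (p+p!-2)+2 = p+p!, so i ≠ j+2 fails. So xy^t z = a^{p+p!} b^{p+p!-2} ∉ L.
This contradicts the pumping lemma, so L is not regular.

a^{p+p!} b^{p+p!-2}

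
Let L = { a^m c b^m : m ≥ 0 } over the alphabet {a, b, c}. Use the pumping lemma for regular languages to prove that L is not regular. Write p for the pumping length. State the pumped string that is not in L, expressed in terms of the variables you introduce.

Toward a contradiction, assume L is regular with pumping length p.
Take w = a^p c b^p ∈ L with |w| = 2p+1 ≥ p.
Write w = xyz as guaranteed by the lemma, with |xy| ≤ p and |y| > 0.
Because |xy| ≤ p and w begins with p copies of a, we have y = a^k with 1 ≤ k ≤ p.
Pump with i = 2: xy^2z = a^{p+k} c b^p, which would require p+k = p. But k ≥ 1, so xy^2z ∉ L.
This is a contradiction; hence L is not regular.

a^{p+k} c b^p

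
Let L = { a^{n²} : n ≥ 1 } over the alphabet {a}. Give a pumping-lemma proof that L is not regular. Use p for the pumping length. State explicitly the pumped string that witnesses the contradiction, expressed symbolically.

a^{p²+k}

Toward a contradiction, assume L is regular with pumping length p.
Take w = a^{p²} ∈ L with |w| = p² ≥ p.
By the pumping lemma, w = xyz with |xy| ≤ p and |y| > 0.
Then y = a^k for some k with 1 ≤ k ≤ p.
Pump with i = 2: xy^2z = a^{p²+k}. Since 1 ≤ k ≤ p, p² < p²+k ≤ p²+p < (p+1)², so p²+k lies strictly between consecutive squares and is not a perfect square. So xy^2z ∉ L.
This contradicts the pumping lemma, so L is not regular.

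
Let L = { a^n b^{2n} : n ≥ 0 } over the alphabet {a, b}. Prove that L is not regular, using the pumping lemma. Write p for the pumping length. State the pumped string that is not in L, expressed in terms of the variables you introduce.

Assume L is regular; let p be its pumping constant.
Take w = a^p b^{2p}. Then w ∈ L and |w| = 3p ≥ p.
The pumping lemma gives a decomposition w = xyz where |xy| ≤ p and |y| ≥ 1.
Because |xy| ≤ p and w begins with p copies of a, we have y = a^k with 1 ≤ k ≤ p.
Pump with i = 2: xy^2z = a^{p+k} b^{2p}. For this to lie in L we would need 2p = 2(p+k), which forces k = 0. But k ≥ 1, so xy^2z ∉ L.
Contradiction. Therefore L is not regular.

a^{p+k} b^{2p}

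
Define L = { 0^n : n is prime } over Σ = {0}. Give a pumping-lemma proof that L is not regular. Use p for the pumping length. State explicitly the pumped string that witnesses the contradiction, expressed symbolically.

0^{q(1+k)}

Suppose for contradiction that L is regular, and let p be the pumping length.
Let q be a prime with q ≥ p+2 (infinitely many primes exist), and take w = 0^q ∈ L with |w| = q ≥ p.
Write w = xyz as guaranteed by the lemma, with |xy| ≤ p and |y| > 0.
Then y = 0^k for some k with 1 ≤ k ≤ p.
Since 1 ≤ k ≤ p, |xz| = q-k. Pump with i = q+1: |xy^{q+1}z| = (q-k)+(q+1)k = q+qk = q(1+k), which is composite (both factors ≥ 2). So xy^{q+1}z = 0^{q(1+k)} ∉ L.
This contradicts the pumping lemma, so L is not regular.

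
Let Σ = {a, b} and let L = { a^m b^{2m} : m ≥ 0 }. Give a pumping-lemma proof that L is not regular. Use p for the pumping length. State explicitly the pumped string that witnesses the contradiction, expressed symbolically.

a^{p+k} b^{2p}

Suppose for contradiction that L is regular, and let p be the pumping length.
Choose w = a^p b^{2p}, which is in L with |w| = 3p ≥ p.
The pumping lemma gives a decomposition w = xyz where |xy| ≤ p and |y| > 0.
Because |xy| ≤ p and w begins with p copies of a, we have y = a^k with 1 ≤ k ≤ p.
Pump with i = 2: xy^2z = a^{p+k} b^{2p}. For this to lie in L we would need 2p = 2(p+k), which forces k = 0. But k ≥ 1, so xy^2z ∉ L.
This contradicts the pumping lemma, so L is not regular.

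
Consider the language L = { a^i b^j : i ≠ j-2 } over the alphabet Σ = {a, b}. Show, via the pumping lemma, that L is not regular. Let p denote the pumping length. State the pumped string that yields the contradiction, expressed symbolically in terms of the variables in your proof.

Toward a contradiction, assume L is regular with pumping length p.
Choose w = a^p b^{p+p!+2}. Since p ≠ (p+p!+2)-2 = p+p!, w ∈ L; and |w| ≥ p.
The pumping lemma gives a decomposition w = xyz where |xy| ≤ p and y is nonempty.
Since the first p symbols of w are all a's and |xy| ≤ p, y lies entirely in the leading a-block: y = a^k for some k with 1 ≤ k ≤ p.
Since 1 ≤ k ≤ p, k divides p!; set t = 1 + p!/k. Then xy^t z has p + (p!/k)·k = p + p! copies of a. Now the a-count is p+p! and (b-count)-2 = (p+p!+2)-2 = p+p!, so i ≠ j-2 fails. So xy^t z = a^{p+p!} b^{p+p!+2} ∉ L.
This is a contradiction; hence L is not regular.

a^{p+p!} b^{p+p!+2}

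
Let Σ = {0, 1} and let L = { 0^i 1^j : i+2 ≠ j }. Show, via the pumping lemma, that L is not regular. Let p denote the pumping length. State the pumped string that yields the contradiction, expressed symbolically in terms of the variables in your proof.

Suppose for contradiction that L is regular, and let p be the pumping length.
Choose w = 0^p 1^{p+p!+2}. Since p ≠ (p+p!+2)-2 = p+p!, w ∈ L; and |w| ≥ p.
By the pumping lemma, w = xyz with |xy| ≤ p and |y| ≥ 1.
The first p characters of w are 0's, so xy (and hence y) consists only of 0's. Write y = 0^k, 1 ≤ k ≤ p.
Since 1 ≤ k ≤ p, k divides p!; set t = 1 + p!/k. Then xy^t z has p + (p!/k)·k = p + p! copies of 0. Now the 0-count is p+p! and (1-count)-2 = (p+p!+2)-2 = p+p!, so i+2 ≠ j fails. So xy^t z = 0^{p+p!} 1^{p+p!+2} ∉ L.
This is a contradiction; hence L is not regular.

0^{p+p!} 1^{p+p!+2}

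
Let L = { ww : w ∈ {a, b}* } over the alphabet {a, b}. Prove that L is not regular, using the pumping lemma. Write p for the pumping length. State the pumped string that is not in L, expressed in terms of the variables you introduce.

a^{p+k} b^p a^p b^p

Assume L is regular; let p be its pumping constant.
Take w = a^p b^p a^p b^p = uu where u = a^pb^p; then w ∈ L and |w| = 4p ≥ p.
The pumping lemma gives a decomposition w = xyz where |xy| ≤ p and |y| ≥ 1.
Because |xy| ≤ p and w begins with p copies of a, we have y = a^k with 1 ≤ k ≤ p.
Pump with i = 2: xy^2z = a^{p+k} b^p a^p b^p, of length 4p+k. Suppose this equals vv. The string starts with a and ends with b, so v does too; thus the boundary between the two copies of v is a b→a transition. There is exactly one such transition, at position 2p+k, so |v| = 2p+k and |vv| = 4p+2k ≠ 4p+k since k ≥ 1. So xy^2z ∉ L.
This is a contradiction; hence L is not regular.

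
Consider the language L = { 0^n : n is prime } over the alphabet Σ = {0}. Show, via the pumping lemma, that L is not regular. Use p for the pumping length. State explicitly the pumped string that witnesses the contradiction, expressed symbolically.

Assume L is regular. Let p be the pumping length given by the pumping lemma.
Let q be a prime with q ≥ p+2 (infinitely many primes exist), and take w = 0^q ∈ L with |w| = q ≥ p.
The pumping lemma gives a decomposition w = xyz where |xy| ≤ p and y is nonempty.
Then y = 0^k for some k with 1 ≤ k ≤ p.
Since 1 ≤ k ≤ p, |xz| = q-k. Pump with i = q+1: |xy^{q+1}z| = (q-k)+(q+1)k = q+qk = q(1+k), which is composite (both factors ≥ 2). So xy^{q+1}z = 0^{q(1+k)} ∉ L.
Contradiction. Therefore L is not regular.

0^{q(1+k)}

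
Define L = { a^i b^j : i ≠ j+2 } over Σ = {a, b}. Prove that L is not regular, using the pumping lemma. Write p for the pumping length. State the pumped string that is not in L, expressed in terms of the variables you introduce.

a^{p+p!} b^{p+p!-2}

Suppose for contradiction that L is regular, and let p be the pumping length.
Choose w = a^p b^{p+p!-2}. Since p ≠ (p+p!-2)+2 = p+p!, w ∈ L; and |w| ≥ p.
The pumping lemma gives a decomposition w = xyz where |xy| ≤ p and |y| ≥ 1.
Since the first p symbols of w are all a's and |xy| ≤ p, y lies entirely in the leading a-block: y = a^k for some k with 1 ≤ k ≤ p.
Since 1 ≤ k ≤ p, k divides p!; set t = 1 + p!/k. Then xy^t z has p + (p!/k)·k = p + p! copies of a. Now the a-count is p+p! and (b-count)+2 = (p+p!-2)+2 = p+p!, so i ≠ j+2 fails. So xy^t z = a^{p+p!} b^{p+p!-2} ∉ L.
Contradiction. Therefore L is not regular.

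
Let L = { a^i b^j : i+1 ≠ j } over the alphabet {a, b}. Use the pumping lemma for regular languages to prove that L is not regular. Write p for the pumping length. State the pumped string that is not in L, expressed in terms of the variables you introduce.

a^{p+p!} b^{p+p!+1}

Toward a contradiction, assume L is regular with pumping length p.
Choose w = a^p b^{p+p!+1}. Since p ≠ (p+p!+1)-1 = p+p!, w ∈ L; and |w| ≥ p.
By the pumping lemma, w = xyz with |xy| ≤ p and y is nonempty.
Since the first p symbols of w are all a's and |xy| ≤ p, y lies entirely in the leading a-block: y = a^k for some k with 1 ≤ k ≤ p.
Since 1 ≤ k ≤ p, k divides p!; set t = 1 + p!/k. Then xy^t z has p + (p!/k)·k = p + p! copies of a. Now the a-count is p+p! and (b-count)-1 = (p+p!+1)-1 = p+p!, so i+1 ≠ j fails. So xy^t z = a^{p+p!} b^{p+p!+1} ∉ L.
Contradiction. Therefore L is not regular.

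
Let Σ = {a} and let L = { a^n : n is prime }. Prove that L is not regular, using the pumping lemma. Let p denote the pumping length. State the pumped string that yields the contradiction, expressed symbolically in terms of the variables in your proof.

a^{q(1+k)}

Suppose for contradiction that L is regular, and let p be the pumping length.
Let q be a prime with q ≥ p+2 (infinitely many primes exist), and take w = a^q ∈ L with |w| = q ≥ p.
Write w = xyz as guaranteed by the lemma, with |xy| ≤ p and y is nonempty.
Then y = a^k for some k with 1 ≤ k ≤ p.
Since 1 ≤ k ≤ p, |xz| = q-k. Pump with i = q+1: |xy^{q+1}z| = (q-k)+(q+1)k = q+qk = q(1+k), which is composite (both factors ≥ 2). So xy^{q+1}z = a^{q(1+k)} ∉ L.
This contradicts the pumping lemma, so L is not regular.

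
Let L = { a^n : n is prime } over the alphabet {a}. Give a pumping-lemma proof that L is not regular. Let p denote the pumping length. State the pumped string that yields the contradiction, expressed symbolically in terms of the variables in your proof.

a^{q(1+k)}

Assume L is regular; let p be its pumping constant.
Let q be a prime with q ≥ p+2 (infinitely many primes exist), and take w = a^q ∈ L with |w| = q ≥ p.
The pumping lemma gives a decomposition w = xyz where |xy| ≤ p and y is nonempty.
Then y = a^k for some k with 1 ≤ k ≤ p.
Since 1 ≤ k ≤ p, |xz| = q-k. Pump with i = q+1: |xy^{q+1}z| = (q-k)+(q+1)k = q+qk = q(1+k), which is composite (both factors ≥ 2). So xy^{q+1}z = a^{q(1+k)} ∉ L.
This contradicts the pumping lemma, so L is not regular.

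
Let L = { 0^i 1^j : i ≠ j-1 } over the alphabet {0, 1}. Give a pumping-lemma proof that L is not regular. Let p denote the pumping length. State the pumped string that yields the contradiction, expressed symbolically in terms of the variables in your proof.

0^{p+p!} 1^{p+p!+1}

Assume L is regular. Let p be the pumping length given by the pumping lemma.
Choose w = 0^p 1^{p+p!+1}. Since p ≠ (p+p!+1)-1 = p+p!, w ∈ L; and |w| ≥ p.
Write w = xyz as guaranteed by the lemma, with |xy| ≤ p and |y| > 0.
Because |xy| ≤ p and w begins with p copies of 0, we have y = 0^k with 1 ≤ k ≤ p.
Since 1 ≤ k ≤ p, k divides p!; set t = 1 + p!/k. Then xy^t z has p + (p!/k)·k = p + p! copies of 0. Now the 0-count is p+p! and (1-count)-1 = (p+p!+1)-1 = p+p!, so i ≠ j-1 fails. So xy^t z = 0^{p+p!} 1^{p+p!+1} ∉ L.
Contradiction. Therefore L is not regular.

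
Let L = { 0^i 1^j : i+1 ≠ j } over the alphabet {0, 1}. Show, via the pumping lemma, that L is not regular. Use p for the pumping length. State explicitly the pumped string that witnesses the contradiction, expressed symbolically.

Assume L is regular; let p be its pumping constant.
Choose w = 0^p 1^{p+p!+1}. Since p ≠ (p+p!+1)-1 = p+p!, w ∈ L; and |w| ≥ p.
Write w = xyz as guaranteed by the lemma, with |xy| ≤ p and |y| > 0.
The first p characters of w are 0's, so xy (and hence y) consists only of 0's. Write y = 0^k, 1 ≤ k ≤ p.
Since 1 ≤ k ≤ p, k divides p!; set t = 1 + p!/k. Then xy^t z has p + (p!/k)·k = p + p! copies of 0. Now the 0-count is p+p! and (1-count)-1 = (p+p!+1)-1 = p+p!, so i+1 ≠ j fails. So xy^t z = 0^{p+p!} 1^{p+p!+1} ∉ L.
This contradicts the pumping lemma, so L is not regular.

0^{p+p!} 1^{p+p!+1}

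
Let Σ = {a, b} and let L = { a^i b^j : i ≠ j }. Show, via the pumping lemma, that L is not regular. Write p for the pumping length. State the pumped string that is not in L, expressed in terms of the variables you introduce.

a^{p+p!} b^{p+p!}

Suppose for contradiction that L is regular, and let p be the pumping length.
Choose w = a^p b^{p+p!}. Since p ≠ p+p!, w ∈ L; and |w| ≥ p.
Write w = xyz as guaranteed by the lemma, with |xy| ≤ p and |y| ≥ 1.
Since the first p symbols of w are all a's and |xy| ≤ p, y lies entirely in the leading a-block: y = a^k for some k with 1 ≤ k ≤ p.
Since 1 ≤ k ≤ p, k divides p!; set t = 1 + p!/k. Then xy^t z has p + (p!/k)·k = p + p! copies of a. Now the a-count equals the b-count, so i ≠ j fails. So xy^t z = a^{p+p!} b^{p+p!} ∉ L.
Contradiction. Therefore L is not regular.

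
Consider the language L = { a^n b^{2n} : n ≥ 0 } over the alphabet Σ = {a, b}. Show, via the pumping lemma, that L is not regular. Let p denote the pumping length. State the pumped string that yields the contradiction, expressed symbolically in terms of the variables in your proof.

a^{p+k} b^{2p}

Toward a contradiction, assume L is regular with pumping length p.
Take w = a^p b^{2p}. Then w ∈ L and |w| = 3p ≥ p.
Write w = xyz as guaranteed by the lemma, with |xy| ≤ p and |y| > 0.
Because |xy| ≤ p and w begins with p copies of a, we have y = a^k with 1 ≤ k ≤ p.
Pump with i = 2: xy^2z = a^{p+k} b^{2p}. For this to lie in L we would need 2p = 2(p+k), which forces k = 0. But k ≥ 1, so xy^2z ∉ L.
This contradicts the pumping lemma, so L is not regular.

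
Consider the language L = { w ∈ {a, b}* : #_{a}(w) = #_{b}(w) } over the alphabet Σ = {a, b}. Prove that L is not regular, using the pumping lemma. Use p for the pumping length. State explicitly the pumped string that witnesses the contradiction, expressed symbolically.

Toward a contradiction, assume L is regular with pumping length p.
Choose w = a^p b^p ∈ L with |w| = 2p ≥ p.
The pumping lemma gives a decomposition w = xyz where |xy| ≤ p and |y| ≥ 1.
Because |xy| ≤ p and w begins with p copies of a, we have y = a^k with 1 ≤ k ≤ p.
Pump with i = 2: xy^2z = a^{p+k} b^p has p+k occurrences of a but only p of b. Since k ≥ 1 the counts differ, so xy^2z ∉ L.
This is a contradiction; hence L is not regular.

a^{p+k} b^p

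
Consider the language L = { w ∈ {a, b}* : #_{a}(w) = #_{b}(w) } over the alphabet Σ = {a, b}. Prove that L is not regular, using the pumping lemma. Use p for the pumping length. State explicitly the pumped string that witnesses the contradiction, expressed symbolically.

a^{p+k} b^p

Toward a contradiction, assume L is regular with pumping length p.
Choose w = a^p b^p ∈ L with |w| = 2p ≥ p.
The pumping lemma gives a decomposition w = xyz where |xy| ≤ p and y is nonempty.
The first p characters of w are a's, so xy (and hence y) consists only of a's. Write y = a^k, 1 ≤ k ≤ p.
Pump with i = 2: xy^2z = a^{p+k} b^p has p+k occurrences of a but only p of b. Since k ≥ 1 the counts differ, so xy^2z ∉ L.
Contradiction. Therefore L is not regular.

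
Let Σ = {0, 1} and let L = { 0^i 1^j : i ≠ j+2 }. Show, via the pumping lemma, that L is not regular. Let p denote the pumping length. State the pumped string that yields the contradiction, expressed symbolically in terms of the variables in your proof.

0^{p+p!} 1^{p+p!-2}

Suppose for contradiction that L is regular, and let p be the pumping length.
Choose w = 0^p 1^{p+p!-2}. Since p ≠ (p+p!-2)+2 = p+p!, w ∈ L; and |w| ≥ p.
By the pumping lemma, w = xyz with |xy| ≤ p and y is nonempty.
The first p characters of w are 0's, so xy (and hence y) consists only of 0's. Write y = 0^k, 1 ≤ k ≤ p.
Since 1 ≤ k ≤ p, k divides p!; set t = 1 + p!/k. Then xy^t z has p + (p!/k)·k = p + p! copies of 0. Now the 0-count is p+p! and (1-count)+2 = (p+p!-2)+2 = p+p!, so i ≠ j+2 fails. So xy^t z = 0^{p+p!} 1^{p+p!-2} ∉ L.
Contradiction. Therefore L is not regular.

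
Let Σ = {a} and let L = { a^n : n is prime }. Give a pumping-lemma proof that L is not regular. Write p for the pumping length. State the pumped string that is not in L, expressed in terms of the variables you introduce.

Assume L is regular. Let p be the pumping length given by the pumping lemma.
Let q be a prime with q ≥ p+2 (infinitely many primes exist), and take w = a^q ∈ L with |w| = q ≥ p.
Write w = xyz as guaranteed by the lemma, with |xy| ≤ p and y is nonempty.
Then y = a^k for some k with 1 ≤ k ≤ p.
Since 1 ≤ k ≤ p, |xz| = q-k. Pump with i = q+1: |xy^{q+1}z| = (q-k)+(q+1)k = q+qk = q(1+k), which is composite (both factors ≥ 2). So xy^{q+1}z = a^{q(1+k)} ∉ L.
Contradiction. Therefore L is not regular.

a^{q(1+k)}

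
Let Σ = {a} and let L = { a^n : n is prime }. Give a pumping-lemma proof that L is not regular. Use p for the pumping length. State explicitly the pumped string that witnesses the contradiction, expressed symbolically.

a^{q(1+k)}

Assume L is regular. Let p be the pumping length given by the pumping lemma.
Let q be a prime with q ≥ p+2 (infinitely many primes exist), and take w = a^q ∈ L with |w| = q ≥ p.
By the pumping lemma, w = xyz with |xy| ≤ p and |y| ≥ 1.
Then y = a^k for some k with 1 ≤ k ≤ p.
Since 1 ≤ k ≤ p, |xz| = q-k. Pump with i = q+1: |xy^{q+1}z| = (q-k)+(q+1)k = q+qk = q(1+k), which is composite (both factors ≥ 2). So xy^{q+1}z = a^{q(1+k)} ∉ L.
Contradiction. Therefore L is not regular.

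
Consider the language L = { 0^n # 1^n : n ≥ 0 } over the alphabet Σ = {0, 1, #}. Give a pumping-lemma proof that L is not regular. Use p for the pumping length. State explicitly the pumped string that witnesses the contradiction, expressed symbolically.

Assume L is regular. Let p be the pumping length given by the pumping lemma.
Take w = 0^p # 1^p ∈ L with |w| = 2p+1 ≥ p.
The pumping lemma gives a decomposition w = xyz where |xy| ≤ p and y is nonempty.
The first p characters of w are 0's, so xy (and hence y) consists only of 0's. Write y = 0^k, 1 ≤ k ≤ p.
Pump with i = 2: xy^2z = 0^{p+k} # 1^p, which would require p+k = p. But k ≥ 1, so xy^2z ∉ L.
This is a contradiction; hence L is not regular.

0^{p+k} # 1^p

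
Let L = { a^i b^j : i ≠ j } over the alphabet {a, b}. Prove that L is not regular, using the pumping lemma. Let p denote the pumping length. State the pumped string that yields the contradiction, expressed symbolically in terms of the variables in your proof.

Assume L is regular; let p be its pumping constant.
Choose w = a^p b^{p+p!}. Since p ≠ p+p!, w ∈ L; and |w| ≥ p.
By the pumping lemma, w = xyz with |xy| ≤ p and |y| > 0.
The first p characters of w are a's, so xy (and hence y) consists only of a's. Write y = a^k, 1 ≤ k ≤ p.
Since 1 ≤ k ≤ p, k divides p!; set t = 1 + p!/k. Then xy^t z has p + (p!/k)·k = p + p! copies of a. Now the a-count equals the b-count, so i ≠ j fails. So xy^t z = a^{p+p!} b^{p+p!} ∉ L.
This is a contradiction; hence L is not regular.

a^{p+p!} b^{p+p!}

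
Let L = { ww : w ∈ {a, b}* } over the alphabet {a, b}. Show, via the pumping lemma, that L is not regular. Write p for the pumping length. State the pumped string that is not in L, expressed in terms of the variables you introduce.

Assume L is regular; let p be its pumping constant.
Take w = a^p b^p a^p b^p = uu where u = a^pb^p; then w ∈ L and |w| = 4p ≥ p.
The pumping lemma gives a decomposition w = xyz where |xy| ≤ p and |y| ≥ 1.
Because |xy| ≤ p and w begins with p copies of a, we have y = a^k with 1 ≤ k ≤ p.
Pump with i = 2: xy^2z = a^{p+k} b^p a^p b^p, of length 4p+k. Suppose this equals vv. The string starts with a and ends with b, so v does too; thus the boundary between the two copies of v is a b→a transition. There is exactly one such transition, at position 2p+k, so |v| = 2p+k and |vv| = 4p+2k ≠ 4p+k since k ≥ 1. So xy^2z ∉ L.
This contradicts the pumping lemma, so L is not regular.

a^{p+k} b^p a^p b^p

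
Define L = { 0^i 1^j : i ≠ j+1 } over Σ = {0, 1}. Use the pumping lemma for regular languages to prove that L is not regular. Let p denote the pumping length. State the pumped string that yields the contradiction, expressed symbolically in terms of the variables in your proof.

Toward a contradiction, assume L is regular with pumping length p.
Choose w = 0^p 1^{p+p!-1}. Since p ≠ (p+p!-1)+1 = p+p!, w ∈ L; and |w| ≥ p.
By the pumping lemma, w = xyz with |xy| ≤ p and |y| ≥ 1.
Because |xy| ≤ p and w begins with p copies of 0, we have y = 0^k with 1 ≤ k ≤ p.
Since 1 ≤ k ≤ p, k divides p!; set t = 1 + p!/k. Then xy^t z has p + (p!/k)·k = p + p! copies of 0. Now the 0-count is p+p! and (1-count)+1 = (p+p!-1)+1 = p+p!, so i ≠ j+1 fails. So xy^t z = 0^{p+p!} 1^{p+p!-1} ∉ L.
Contradiction. Therefore L is not regular.

0^{p+p!} 1^{p+p!-1}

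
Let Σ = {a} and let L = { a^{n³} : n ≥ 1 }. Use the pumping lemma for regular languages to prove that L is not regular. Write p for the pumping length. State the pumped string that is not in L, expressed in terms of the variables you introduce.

a^{p³+k}

Toward a contradiction, assume L is regular with pumping length p.
Take w = a^{p³} ∈ L with |w| = p³ ≥ p.
The pumping lemma gives a decomposition w = xyz where |xy| ≤ p and |y| ≥ 1.
Then y = a^k for some k with 1 ≤ k ≤ p.
Pump with i = 2: xy^2z = a^{p³+k}. Since 1 ≤ k ≤ p, p³ < p³+k ≤ p³+p < p³+3p²+3p+1 = (p+1)³, so p³+k is not a perfect cube. So xy^2z ∉ L.
Contradiction. Therefore L is not regular.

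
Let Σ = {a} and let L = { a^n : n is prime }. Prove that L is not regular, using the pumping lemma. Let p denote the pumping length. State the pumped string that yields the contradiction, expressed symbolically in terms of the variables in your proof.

Assume L is regular. Let p be the pumping length given by the pumping lemma.
Let q be a prime with q ≥ p+2 (infinitely many primes exist), and take w = a^q ∈ L with |w| = q ≥ p.
The pumping lemma gives a decomposition w = xyz where |xy| ≤ p and |y| > 0.
Then y = a^k for some k with 1 ≤ k ≤ p.
Since 1 ≤ k ≤ p, |xz| = q-k. Pump with i = q+1: |xy^{q+1}z| = (q-k)+(q+1)k = q+qk = q(1+k), which is composite (both factors ≥ 2). So xy^{q+1}z = a^{q(1+k)} ∉ L.
This is a contradiction; hence L is not regular.

a^{q(1+k)}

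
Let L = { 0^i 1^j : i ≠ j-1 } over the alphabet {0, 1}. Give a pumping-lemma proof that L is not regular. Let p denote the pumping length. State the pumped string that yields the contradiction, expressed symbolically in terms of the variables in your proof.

0^{p+p!} 1^{p+p!+1}

Toward a contradiction, assume L is regular with pumping length p.
Choose w = 0^p 1^{p+p!+1}. Since p ≠ (p+p!+1)-1 = p+p!, w ∈ L; and |w| ≥ p.
Write w = xyz as guaranteed by the lemma, with |xy| ≤ p and |y| > 0.
Since the first p symbols of w are all 0's and |xy| ≤ p, y lies entirely in the leading 0-block: y = 0^k for some k with 1 ≤ k ≤ p.
Since 1 ≤ k ≤ p, k divides p!; set t = 1 + p!/k. Then xy^t z has p + (p!/k)·k = p + p! copies of 0. Now the 0-count is p+p! and (1-count)-1 = (p+p!+1)-1 = p+p!, so i ≠ j-1 fails. So xy^t z = 0^{p+p!} 1^{p+p!+1} ∉ L.
This contradicts the pumping lemma, so L is not regular.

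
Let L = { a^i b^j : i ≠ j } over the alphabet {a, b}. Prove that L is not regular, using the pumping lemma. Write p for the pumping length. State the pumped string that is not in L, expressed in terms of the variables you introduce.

a^{p+p!} b^{p+p!}

Assume L is regular; let p be its pumping constant.
Choose w = a^p b^{p+p!}. Since p ≠ p+p!, w ∈ L; and |w| ≥ p.
The pumping lemma gives a decomposition w = xyz where |xy| ≤ p and y is nonempty.
Because |xy| ≤ p and w begins with p copies of a, we have y = a^k with 1 ≤ k ≤ p.
Since 1 ≤ k ≤ p, k divides p!; set t = 1 + p!/k. Then xy^t z has p + (p!/k)·k = p + p! copies of a. Now the a-count equals the b-count, so i ≠ j fails. So xy^t z = a^{p+p!} b^{p+p!} ∉ L.
Contradiction. Therefore L is not regular.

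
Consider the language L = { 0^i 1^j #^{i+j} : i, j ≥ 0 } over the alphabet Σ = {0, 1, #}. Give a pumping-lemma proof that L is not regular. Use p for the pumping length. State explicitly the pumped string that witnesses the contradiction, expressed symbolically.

Assume L is regular. Let p be the pumping length given by the pumping lemma.
Take w = 0^p 1^p #^{2p} ∈ L (with i=j=p, i+j=2p), |w| = 4p ≥ p.
Write w = xyz as guaranteed by the lemma, with |xy| ≤ p and |y| ≥ 1.
The first p characters of w are 0's, so xy (and hence y) consists only of 0's. Write y = 0^k, 1 ≤ k ≤ p.
Consider xy^2z = 0^{p+k} 1^p #^{2p}. Now the 0- and 1-counts sum to 2p+k, but the #-count is 2p ≠ 2p+k. So xy^2z ∉ L.
This contradicts the pumping lemma, so L is not regular.

0^{p+k} 1^p #^{2p}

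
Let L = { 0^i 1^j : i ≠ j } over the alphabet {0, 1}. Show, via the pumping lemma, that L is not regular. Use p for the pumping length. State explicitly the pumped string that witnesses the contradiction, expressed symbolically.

0^{p+p!} 1^{p+p!}

Toward a contradiction, assume L is regular with pumping length p.
Choose w = 0^p 1^{p+p!}. Since p ≠ p+p!, w ∈ L; and |w| ≥ p.
By the pumping lemma, w = xyz with |xy| ≤ p and y is nonempty.
Since the first p symbols of w are all 0's and |xy| ≤ p, y lies entirely in the leading 0-block: y = 0^k for some k with 1 ≤ k ≤ p.
Since 1 ≤ k ≤ p, k divides p!; set t = 1 + p!/k. Then xy^t z has p + (p!/k)·k = p + p! copies of 0. Now the 0-count equals the 1-count, so i ≠ j fails. So xy^t z = 0^{p+p!} 1^{p+p!} ∉ L.
This contradicts the pumping lemma, so L is not regular.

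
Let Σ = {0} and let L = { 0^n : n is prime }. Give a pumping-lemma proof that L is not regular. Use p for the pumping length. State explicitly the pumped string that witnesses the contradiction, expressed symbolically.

Assume L is regular; let p be its pumping constant.
Let q be a prime with q ≥ p+2 (infinitely many primes exist), and take w = 0^q ∈ L with |w| = q ≥ p.
By the pumping lemma, w = xyz with |xy| ≤ p and y is nonempty.
Then y = 0^k for some k with 1 ≤ k ≤ p.
Since 1 ≤ k ≤ p, |xz| = q-k. Pump with i = q+1: |xy^{q+1}z| = (q-k)+(q+1)k = q+qk = q(1+k), which is composite (both factors ≥ 2). So xy^{q+1}z = 0^{q(1+k)} ∉ L.
This contradicts the pumping lemma, so L is not regular.

0^{q(1+k)}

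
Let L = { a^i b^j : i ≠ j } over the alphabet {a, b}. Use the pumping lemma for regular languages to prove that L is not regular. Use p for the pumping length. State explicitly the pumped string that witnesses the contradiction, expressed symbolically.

a^{p+p!} b^{p+p!}

Toward a contradiction, assume L is regular with pumping length p.
Choose w = a^p b^{p+p!}. Since p ≠ p+p!, w ∈ L; and |w| ≥ p.
Write w = xyz as guaranteed by the lemma, with |xy| ≤ p and |y| ≥ 1.
Since the first p symbols of w are all a's and |xy| ≤ p, y lies entirely in the leading a-block: y = a^k for some k with 1 ≤ k ≤ p.
Since 1 ≤ k ≤ p, k divides p!; set t = 1 + p!/k. Then xy^t z has p + (p!/k)·k = p + p! copies of a. Now the a-count equals the b-count, so i ≠ j fails. So xy^t z = a^{p+p!} b^{p+p!} ∉ L.
This is a contradiction; hence L is not regular.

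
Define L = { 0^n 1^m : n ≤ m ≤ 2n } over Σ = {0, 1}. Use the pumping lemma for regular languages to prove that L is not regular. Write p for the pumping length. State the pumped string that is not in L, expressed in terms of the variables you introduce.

Suppose for contradiction that L is regular, and let p be the pumping length.
Take w = 0^p 1^p ∈ L (since p ≤ p ≤ 2p), with |w| = 2p ≥ p.
The pumping lemma gives a decomposition w = xyz where |xy| ≤ p and |y| > 0.
Because |xy| ≤ p and w begins with p copies of 0, we have y = 0^k with 1 ≤ k ≤ p.
Pump with i = 2: xy^2z = 0^{p+k} 1^p. Now n = p+k > p = m, so the condition n ≤ m fails. Thus xy^2z ∉ L.
This contradicts the pumping lemma, so L is not regular.

0^{p+k} 1^p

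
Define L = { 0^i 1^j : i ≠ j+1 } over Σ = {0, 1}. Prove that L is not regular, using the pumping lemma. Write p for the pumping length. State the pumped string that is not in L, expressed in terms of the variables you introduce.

0^{p+p!} 1^{p+p!-1}

Suppose for contradiction that L is regular, and let p be the pumping length.
Choose w = 0^p 1^{p+p!-1}. Since p ≠ (p+p!-1)+1 = p+p!, w ∈ L; and |w| ≥ p.
By the pumping lemma, w = xyz with |xy| ≤ p and |y| ≥ 1.
The first p characters of w are 0's, so xy (and hence y) consists only of 0's. Write y = 0^k, 1 ≤ k ≤ p.
Since 1 ≤ k ≤ p, k divides p!; set t = 1 + p!/k. Then xy^t z has p + (p!/k)·k = p + p! copies of 0. Now the 0-count is p+p! and (1-count)+1 = (p+p!-1)+1 = p+p!, so i ≠ j+1 fails. So xy^t z = 0^{p+p!} 1^{p+p!-1} ∉ L.
Contradiction. Therefore L is not regular.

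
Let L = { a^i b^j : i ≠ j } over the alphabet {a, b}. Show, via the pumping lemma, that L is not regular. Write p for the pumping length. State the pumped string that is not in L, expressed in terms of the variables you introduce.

a^{p+p!} b^{p+p!}

Assume L is regular; let p be its pumping constant.
Choose w = a^p b^{p+p!}. Since p ≠ p+p!, w ∈ L; and |w| ≥ p.
The pumping lemma gives a decomposition w = xyz where |xy| ≤ p and y is nonempty.
Because |xy| ≤ p and w begins with p copies of a, we have y = a^k with 1 ≤ k ≤ p.
Since 1 ≤ k ≤ p, k divides p!; set t = 1 + p!/k. Then xy^t z has p + (p!/k)·k = p + p! copies of a. Now the a-count equals the b-count, so i ≠ j fails. So xy^t z = a^{p+p!} b^{p+p!} ∉ L.
This is a contradiction; hence L is not regular.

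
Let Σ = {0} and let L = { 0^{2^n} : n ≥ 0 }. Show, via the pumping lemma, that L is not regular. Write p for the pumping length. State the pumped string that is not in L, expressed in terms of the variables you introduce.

0^{2^p+k}

Suppose for contradiction that L is regular, and let p be the pumping length.
Take w = 0^{2^p} ∈ L with |w| = 2^p ≥ p.
The pumping lemma gives a decomposition w = xyz where |xy| ≤ p and |y| > 0.
Then y = 0^k for some k with 1 ≤ k ≤ p.
Pump with i = 2: xy^2z = 0^{2^p+k}. Since 1 ≤ k ≤ p < 2^p, we have 2^p < 2^p+k < 2^{p+1}, so 2^p+k is not a power of 2. So xy^2z ∉ L.
This contradicts the pumping lemma, so L is not regular.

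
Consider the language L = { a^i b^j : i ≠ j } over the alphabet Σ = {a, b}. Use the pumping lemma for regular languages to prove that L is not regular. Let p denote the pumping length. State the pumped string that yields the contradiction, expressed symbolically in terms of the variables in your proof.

Toward a contradiction, assume L is regular with pumping length p.
Choose w = a^p b^{p+p!}. Since p ≠ p+p!, w ∈ L; and |w| ≥ p.
The pumping lemma gives a decomposition w = xyz where |xy| ≤ p and y is nonempty.
Because |xy| ≤ p and w begins with p copies of a, we have y = a^k with 1 ≤ k ≤ p.
Since 1 ≤ k ≤ p, k divides p!; set t = 1 + p!/k. Then xy^t z has p + (p!/k)·k = p + p! copies of a. Now the a-count equals the b-count, so i ≠ j fails. So xy^t z = a^{p+p!} b^{p+p!} ∉ L.
This contradicts the pumping lemma, so L is not regular.

a^{p+p!} b^{p+p!}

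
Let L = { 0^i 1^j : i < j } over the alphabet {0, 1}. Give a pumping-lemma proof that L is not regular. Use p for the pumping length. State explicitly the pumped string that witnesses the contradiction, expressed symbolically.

0^{p+k} 1^{p+1}

Assume L is regular. Let p be the pumping length given by the pumping lemma.
Choose w = 0^p 1^{p+1} ∈ L, with |w| = 2p+1 ≥ p.
Write w = xyz as guaranteed by the lemma, with |xy| ≤ p and y is nonempty.
Because |xy| ≤ p and w begins with p copies of 0, we have y = 0^k with 1 ≤ k ≤ p.
Consider xy^2z = 0^{p+k} 1^{p+1}. Since k ≥ 1, the 0-count p+k is at least p+1, so i < j fails; thus xy^2z ∉ L.
This is a contradiction; hence L is not regular.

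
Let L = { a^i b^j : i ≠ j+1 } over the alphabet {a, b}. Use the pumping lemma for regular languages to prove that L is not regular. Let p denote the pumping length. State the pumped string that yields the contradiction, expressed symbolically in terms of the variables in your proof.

Assume L is regular; let p be its pumping constant.
Choose w = a^p b^{p+p!-1}. Since p ≠ (p+p!-1)+1 = p+p!, w ∈ L; and |w| ≥ p.
By the pumping lemma, w = xyz with |xy| ≤ p and y is nonempty.
Because |xy| ≤ p and w begins with p copies of a, we have y = a^k with 1 ≤ k ≤ p.
Since 1 ≤ k ≤ p, k divides p!; set t = 1 + p!/k. Then xy^t z has p + (p!/k)·k = p + p! copies of a. Now the a-count is p+p! and (b-count)+1 = (p+p!-1)+1 = p+p!, so i ≠ j+1 fails. So xy^t z = a^{p+p!} b^{p+p!-1} ∉ L.
This is a contradiction; hence L is not regular.

a^{p+p!} b^{p+p!-1}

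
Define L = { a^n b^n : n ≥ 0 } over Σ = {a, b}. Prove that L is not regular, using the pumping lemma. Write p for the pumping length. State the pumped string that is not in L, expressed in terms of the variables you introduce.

a^{p+k} b^p

Suppose for contradiction that L is regular, and let p be the pumping length.
Choose w = a^p b^p, which is in L with |w| = 2p ≥ p.
Write w = xyz as guaranteed by the lemma, with |xy| ≤ p and |y| > 0.
Since the first p symbols of w are all a's and |xy| ≤ p, y lies entirely in the leading a-block: y = a^k for some k with 1 ≤ k ≤ p.
Pump with i = 2: xy^2z = a^{p+k} b^p. For this to lie in L we would need p = p+k, which forces k = 0. But k ≥ 1, so xy^2z ∉ L.
Contradiction. Therefore L is not regular.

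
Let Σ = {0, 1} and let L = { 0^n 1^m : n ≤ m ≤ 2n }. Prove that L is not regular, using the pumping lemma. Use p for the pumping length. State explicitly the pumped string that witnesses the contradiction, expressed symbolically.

0^{p+k} 1^p

Assume L is regular; let p be its pumping constant.
Take w = 0^p 1^p ∈ L (since p ≤ p ≤ 2p), with |w| = 2p ≥ p.
The pumping lemma gives a decomposition w = xyz where |xy| ≤ p and |y| > 0.
Since the first p symbols of w are all 0's and |xy| ≤ p, y lies entirely in the leading 0-block: y = 0^k for some k with 1 ≤ k ≤ p.
Pump with i = 2: xy^2z = 0^{p+k} 1^p. Now n = p+k > p = m, so the condition n ≤ m fails. Thus xy^2z ∉ L.
Contradiction. Therefore L is not regular.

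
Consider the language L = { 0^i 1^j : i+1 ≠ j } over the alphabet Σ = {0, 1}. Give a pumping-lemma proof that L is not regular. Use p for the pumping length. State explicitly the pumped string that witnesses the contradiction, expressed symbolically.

Suppose for contradiction that L is regular, and let p be the pumping length.
Choose w = 0^p 1^{p+p!+1}. Since p ≠ (p+p!+1)-1 = p+p!, w ∈ L; and |w| ≥ p.
By the pumping lemma, w = xyz with |xy| ≤ p and |y| > 0.
The first p characters of w are 0's, so xy (and hence y) consists only of 0's. Write y = 0^k, 1 ≤ k ≤ p.
Since 1 ≤ k ≤ p, k divides p!; set t = 1 + p!/k. Then xy^t z has p + (p!/k)·k = p + p! copies of 0. Now the 0-count is p+p! and (1-count)-1 = (p+p!+1)-1 = p+p!, so i+1 ≠ j fails. So xy^t z = 0^{p+p!} 1^{p+p!+1} ∉ L.
Contradiction. Therefore L is not regular.

0^{p+p!} 1^{p+p!+1}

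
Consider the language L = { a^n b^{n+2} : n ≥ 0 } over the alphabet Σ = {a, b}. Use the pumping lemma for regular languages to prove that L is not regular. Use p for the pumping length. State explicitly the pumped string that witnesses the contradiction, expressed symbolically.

Suppose for contradiction that L is regular, and let p be the pumping length.
Choose w = a^p b^{p+2}, which is in L with |w| = 2p+2 ≥ p.
The pumping lemma gives a decomposition w = xyz where |xy| ≤ p and |y| > 0.
Since the first p symbols of w are all a's and |xy| ≤ p, y lies entirely in the leading a-block: y = a^k for some k with 1 ≤ k ≤ p.
Pump with i = 2: xy^2z = a^{p+k} b^{p+2}. For this to lie in L we would need p+2 = (p+k)+2, which forces k = 0. But k ≥ 1, so xy^2z ∉ L.
Contradiction. Therefore L is not regular.

a^{p+k} b^{p+2}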